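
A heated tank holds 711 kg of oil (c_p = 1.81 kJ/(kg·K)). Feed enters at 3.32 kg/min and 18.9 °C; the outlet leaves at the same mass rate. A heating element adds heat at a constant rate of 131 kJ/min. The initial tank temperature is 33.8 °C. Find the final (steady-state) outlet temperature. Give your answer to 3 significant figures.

40.7 °C

Unsteady energy balance on the tank contents: M c_p dT/dt = ṁ c_p (T_in − T) + 131.
At steady state dT/dt = 0 ⇒ T_ss = T_in + Q̇/(ṁ c_p) = 18.9 + 131/(3.32·1.81) = 40.700 °C.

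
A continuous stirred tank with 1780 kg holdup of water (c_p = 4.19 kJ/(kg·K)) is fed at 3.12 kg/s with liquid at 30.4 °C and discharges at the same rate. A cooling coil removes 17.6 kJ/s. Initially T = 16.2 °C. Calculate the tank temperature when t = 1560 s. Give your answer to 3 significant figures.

M c_p dT/dt = ṁ c_p (T_in − T) − Q̇.
τ = M/ṁ = 570.51 s; T_ss = T_in − Q̇/(ṁ c_p) = 30.4 − 17.6/(3.12·4.19) = 29.054 °C.
Solution: T(t) = T_ss + (T₀ − T_ss) e^(−t/τ).
T(1560) = 29.054 + (-12.854)·e^(−1560/570.51) = 29.054 + (-12.854)·0.064934 = 28.219 °C.

28.2 °C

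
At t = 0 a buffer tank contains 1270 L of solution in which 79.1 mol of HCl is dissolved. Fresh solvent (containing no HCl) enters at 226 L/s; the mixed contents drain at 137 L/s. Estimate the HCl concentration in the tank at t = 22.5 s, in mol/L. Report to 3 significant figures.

0.00563 mol/L

Total volume: dV/dt = Q_in − Q_out = 89.000 L/s, so V(t) = 1270 + 89.000 t and V(22.5) = 3272.5 L.
Species balance (pure solvent in): dm/dt = −Q_out · m/V(t).
dm/m = −Q_out dt/(V₀ + 89.000 t); integrating gives ln(m/m₀) = −(Q_out/(Q_in−Q_out)) ln(V/V₀).
m = m₀ (V₀/V)^(Q_out/(Q_in−Q_out)) = 79.1 × (1270/3272.5)^(1.5393) = 18.425 mol.
C = m/V = 18.425/3272.5 = 0.0056301 mol/L.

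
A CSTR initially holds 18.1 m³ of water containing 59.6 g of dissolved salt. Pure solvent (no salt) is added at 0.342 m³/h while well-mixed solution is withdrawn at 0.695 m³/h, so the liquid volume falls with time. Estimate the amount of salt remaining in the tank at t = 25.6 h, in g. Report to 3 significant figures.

15.3 g

Total volume: dV/dt = Q_in − Q_out = -0.35300 m³/h, so V(t) = 18.1 − 0.35300 t and V(25.6) = 9.0632 m³.
Species balance (pure solvent in): dm/dt = −Q_out · m/V(t).
dm/m = −Q_out dt/(V₀ − 0.35300 t); integrating gives ln(m/m₀) = −(Q_out/(Q_in−Q_out)) ln(V/V₀).
m = m₀ (V₀/V)^(Q_out/(Q_in−Q_out)) = 59.6 × (18.1/9.0632)^(-1.9688) = 15.269 g.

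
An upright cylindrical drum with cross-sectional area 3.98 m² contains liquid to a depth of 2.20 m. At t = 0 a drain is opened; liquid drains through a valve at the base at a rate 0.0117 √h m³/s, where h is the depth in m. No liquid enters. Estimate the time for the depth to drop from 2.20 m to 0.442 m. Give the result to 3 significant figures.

A dh/dt = −Q_out = −0.0117 √h.
This is separable: 2 d(√h)/dt = −0.0117/A, so √h = √h₀ − (0.0117/(2A)) t.
t = 2A(√h₀ − √h)/0.0117 = 2·3.98·(√2.20 − √0.442)/0.0117
  = 7.9600 × (1.4832 − 0.66483) / 0.0117 = 556.80 s.

557 s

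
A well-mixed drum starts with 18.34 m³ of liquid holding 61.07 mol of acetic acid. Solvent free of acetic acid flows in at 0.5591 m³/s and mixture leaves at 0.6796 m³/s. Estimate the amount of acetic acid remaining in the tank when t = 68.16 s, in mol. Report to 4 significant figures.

Total volume: dV/dt = Q_in − Q_out = -0.120500 m³/s, so V(t) = 18.34 − 0.120500 t and V(68.16) = 10.1267 m³.
Species balance (pure solvent in): dm/dt = −Q_out · m/V(t).
dm/m = −Q_out dt/(V₀ − 0.120500 t); integrating gives ln(m/m₀) = −(Q_out/(Q_in−Q_out)) ln(V/V₀).
m = m₀ (V₀/V)^(Q_out/(Q_in−Q_out)) = 61.07 × (18.34/10.1267)^(-5.63983) = 2.14359 mol.

2.144 mol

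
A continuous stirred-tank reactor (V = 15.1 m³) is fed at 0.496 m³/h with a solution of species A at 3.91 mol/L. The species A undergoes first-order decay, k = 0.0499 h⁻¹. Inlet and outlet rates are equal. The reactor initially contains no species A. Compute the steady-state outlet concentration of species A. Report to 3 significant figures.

V dC/dt = Q(C_in − C) − k V C.
Steady state (dC/dt = 0): C_ss = Q C_in/(Q + kV) = C_in/(1 + kV/Q).
C_ss = 0.496·3.91/(0.496 + 0.0499·15.1) = 1.9394/1.2495 = 1.5521 mol/L.

1.55 mol/L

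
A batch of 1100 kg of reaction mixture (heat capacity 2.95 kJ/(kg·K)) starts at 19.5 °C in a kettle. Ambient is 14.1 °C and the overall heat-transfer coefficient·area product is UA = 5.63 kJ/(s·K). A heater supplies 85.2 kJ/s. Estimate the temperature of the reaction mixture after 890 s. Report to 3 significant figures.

27.2 °C

M c_p dT/dt = −UA(T − T_amb) + Q̇.
dT/dt = (T_ss − T)/τ with T_ss = T_amb + Q̇/UA = 14.1 + 85.2/5.63 = 29.233 °C, τ = M c_p/UA = 1100·2.95/5.63 = 576.38 s.
This is linear first-order; T(t) = T_ss + (T₀ − T_ss) e^(−t/τ).
T(890) = 29.233 + (-9.7332)·0.21350 = 27.155 °C.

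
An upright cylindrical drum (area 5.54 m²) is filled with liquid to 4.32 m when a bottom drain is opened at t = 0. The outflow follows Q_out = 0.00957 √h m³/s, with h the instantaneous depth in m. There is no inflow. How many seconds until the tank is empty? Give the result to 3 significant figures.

2410 s

Accumulation of liquid (constant cross-section A): A dh/dt = −0.00957 √h.
This is separable: 2 d(√h)/dt = −0.00957/A, so √h = √h₀ − (0.00957/(2A)) t.
Tank is empty when √h = 0: t_empty = 2A√h₀/0.00957.
t_empty = 2·5.54·√4.32/0.00957 = 11.080·2.0785/0.00957 = 2406.4 s.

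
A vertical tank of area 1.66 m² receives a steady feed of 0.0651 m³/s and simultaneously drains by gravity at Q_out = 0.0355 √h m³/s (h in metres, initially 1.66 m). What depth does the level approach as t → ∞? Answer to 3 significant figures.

3.36 m

Unsteady balance on liquid volume: A dh/dt = Q_in − 0.0355 √h. At steady state dh/dt = 0:
Q_in = 0.0355 √h_ss ⇒ √h_ss = 0.0651/0.0355 = 1.8338.
h_ss = 1.8338² = 3.3628 m. (Since h₀ = 1.66 m < h_ss, the level will rise toward this value.)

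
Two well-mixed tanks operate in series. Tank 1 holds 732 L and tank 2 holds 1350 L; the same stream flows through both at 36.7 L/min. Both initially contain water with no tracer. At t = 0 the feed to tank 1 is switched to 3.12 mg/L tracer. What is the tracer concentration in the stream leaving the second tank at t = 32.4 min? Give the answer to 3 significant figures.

1.02 mg/L

Time constants: τᵢ = Vᵢ/Q for each well-mixed tank.
τ₁ = 732/36.7 = 19.946 min; τ₂ = 1350/36.7 = 36.785 min.
Tank 1: C₁ = C_in(1 − e^(−t/τ₁)). Tank 2 (τ₁ ≠ τ₂): C₂ = C_in[1 − (τ₁ e^(−t/τ₁) − τ₂ e^(−t/τ₂))/(τ₁ − τ₂)].
At t = 32.4: e^(−t/τ₁) = 0.19702, e^(−t/τ₂) = 0.41445.
C₂ = 3.12·[1 − (19.946·0.19702 − 36.785·0.41445)/(-16.839)] = 3.12·0.32801 = 1.0234 mg/L.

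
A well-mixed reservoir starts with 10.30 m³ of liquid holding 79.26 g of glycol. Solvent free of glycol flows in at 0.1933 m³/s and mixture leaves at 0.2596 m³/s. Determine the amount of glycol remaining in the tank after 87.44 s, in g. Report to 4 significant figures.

3.104 g

Let m(t) be the amount of glycol. Volume: V(t) = V₀ + (Q_in − Q_out) t = 10.30 − 0.0663000 t; V(87.44) = 4.50273 m³.
Species balance (pure solvent in): dm/dt = −Q_out · m/V(t).
dm/m = −Q_out dt/(V₀ − 0.0663000 t); integrating gives ln(m/m₀) = −(Q_out/(Q_in−Q_out)) ln(V/V₀).
m = m₀ (V₀/V)^(Q_out/(Q_in−Q_out)) = 79.26 × (10.30/4.50273)^(-3.91554) = 3.10428 g.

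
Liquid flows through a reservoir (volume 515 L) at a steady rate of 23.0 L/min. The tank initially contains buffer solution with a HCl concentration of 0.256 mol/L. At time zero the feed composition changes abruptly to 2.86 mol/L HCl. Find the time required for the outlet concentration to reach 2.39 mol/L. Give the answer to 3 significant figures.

38.3 min

Transient balance on the dissolved component: V dC/dt = Q(C_in − C), so τ = V/Q = 22.391 min.
C(t) = C_in + (C₀ − C_in) e^(−t/τ). Set C = 2.39 and solve for t:
e^(−t/τ) = (C − C_in)/(C₀ − C_in) = (2.39 − 2.86)/(0.256 − 2.86) = 0.18049
t = −τ ln(…) = 22.391 × 1.7121 = 38.336 min.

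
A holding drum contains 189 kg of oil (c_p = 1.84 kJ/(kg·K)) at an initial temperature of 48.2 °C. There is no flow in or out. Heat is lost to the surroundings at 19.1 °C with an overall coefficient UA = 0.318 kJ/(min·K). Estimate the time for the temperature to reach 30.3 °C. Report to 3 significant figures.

1040 min

First-law balance (no shaft work): M c_p dT/dt = −UA(T − T_amb).
τ = M c_p/UA = 1093.6 min; T_ss = T_amb = 19.100 °C.
T(t) = T_ss + (T₀ − T_ss)e^(−t/τ); set T = 30.3:
t = −τ ln[(T − T_ss)/(T₀ − T_ss)] = −1093.6 · ln(0.38488) = 1044.2 min.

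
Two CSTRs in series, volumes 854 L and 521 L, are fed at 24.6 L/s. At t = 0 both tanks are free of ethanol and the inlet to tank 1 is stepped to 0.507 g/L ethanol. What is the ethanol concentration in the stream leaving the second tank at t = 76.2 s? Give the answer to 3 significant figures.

Each tank obeys Vᵢ dCᵢ/dt = Q(Cᵢ₋₁ − Cᵢ), so τᵢ = Vᵢ/Q.
τ₁ = 854/24.6 = 34.715 s; τ₂ = 521/24.6 = 21.179 s.
Solving the cascade with C₁(0)=C₂(0)=0 gives C₂(t) = C_in[1 − (τ₁ e^(−t/τ₁) − τ₂ e^(−t/τ₂))/(τ₁ − τ₂)].
At t = 76.2: e^(−t/τ₁) = 0.11136, e^(−t/τ₂) = 0.027380.
C₂ = 0.507·[1 − (34.715·0.11136 − 21.179·0.027380)/(13.537)] = 0.507·0.75725 = 0.38393 g/L.

0.384 g/L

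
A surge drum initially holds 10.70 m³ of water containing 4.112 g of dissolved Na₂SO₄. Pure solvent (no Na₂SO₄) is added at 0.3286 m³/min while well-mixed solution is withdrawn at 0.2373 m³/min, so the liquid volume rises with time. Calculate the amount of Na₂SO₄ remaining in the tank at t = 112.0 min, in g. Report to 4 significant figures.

Total volume: dV/dt = Q_in − Q_out = 0.0913000 m³/min, so V(t) = 10.70 + 0.0913000 t and V(112.0) = 20.9256 m³.
No Na₂SO₄ enters, so dm/dt = −Q_out · (m/V).
dm/m = −Q_out dt/(V₀ + 0.0913000 t); integrating gives ln(m/m₀) = −(Q_out/(Q_in−Q_out)) ln(V/V₀).
m = m₀ (V₀/V)^(Q_out/(Q_in−Q_out)) = 4.112 × (10.70/20.9256)^(2.59912) = 0.719356 g.

0.7194 g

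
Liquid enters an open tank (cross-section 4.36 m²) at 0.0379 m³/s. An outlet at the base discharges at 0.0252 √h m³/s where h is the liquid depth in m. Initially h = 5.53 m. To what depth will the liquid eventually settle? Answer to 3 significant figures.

2.26 m

Mass balance (ρ constant): A dh/dt = Q_in − 0.0252 √h. At steady state dh/dt = 0:
Q_in = 0.0252 √h_ss ⇒ √h_ss = 0.0379/0.0252 = 1.5040.
h_ss = 1.5040² = 2.2619 m. (Since h₀ = 5.53 m > h_ss, the level will fall toward this value.)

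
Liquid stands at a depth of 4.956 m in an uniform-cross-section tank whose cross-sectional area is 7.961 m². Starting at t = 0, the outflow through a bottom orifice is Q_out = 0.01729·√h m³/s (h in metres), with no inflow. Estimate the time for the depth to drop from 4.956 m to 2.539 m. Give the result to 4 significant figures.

582.7 s

With no inflow, A dh/dt = −0.01729 √h.
Separate and integrate: 2(√h − √h₀) = −(0.01729/A) t.
t = 2A(√h₀ − √h)/0.01729 = 2·7.961·(√4.956 − √2.539)/0.01729
  = 15.9220 × (2.22621 − 1.59342) / 0.01729 = 582.717 s.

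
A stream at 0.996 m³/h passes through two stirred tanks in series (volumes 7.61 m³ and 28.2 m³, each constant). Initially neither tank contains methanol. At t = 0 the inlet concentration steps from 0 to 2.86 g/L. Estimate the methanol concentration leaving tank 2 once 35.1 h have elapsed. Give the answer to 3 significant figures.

Species balance on tank i: dCᵢ/dt = (Cᵢ₋₁ − Cᵢ)/τᵢ with τᵢ = Vᵢ/Q.
τ₁ = 7.61/0.996 = 7.6406 h; τ₂ = 28.2/0.996 = 28.313 h.
Tank 1: C₁ = C_in(1 − e^(−t/τ₁)). Tank 2 (τ₁ ≠ τ₂): C₂ = C_in[1 − (τ₁ e^(−t/τ₁) − τ₂ e^(−t/τ₂))/(τ₁ − τ₂)].
At t = 35.1: e^(−t/τ₁) = 0.010113, e^(−t/τ₂) = 0.28947.
C₂ = 2.86·[1 − (7.6406·0.010113 − 28.313·0.28947)/(-20.673)] = 2.86·0.60728 = 1.7368 g/L.

1.74 g/L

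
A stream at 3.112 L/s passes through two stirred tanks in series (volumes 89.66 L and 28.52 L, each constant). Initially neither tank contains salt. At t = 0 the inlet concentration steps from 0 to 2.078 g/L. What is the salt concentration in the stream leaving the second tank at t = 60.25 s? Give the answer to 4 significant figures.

1.703 g/L

Each tank obeys Vᵢ dCᵢ/dt = Q(Cᵢ₋₁ − Cᵢ), so τᵢ = Vᵢ/Q.
τ₁ = 89.66/3.112 = 28.8111 s; τ₂ = 28.52/3.112 = 9.16452 s.
Solving the cascade with C₁(0)=C₂(0)=0 gives C₂(t) = C_in[1 − (τ₁ e^(−t/τ₁) − τ₂ e^(−t/τ₂))/(τ₁ − τ₂)].
At t = 60.25: e^(−t/τ₁) = 0.123537, e^(−t/τ₂) = 0.00139583.
C₂ = 2.078·[1 − (28.8111·0.123537 − 9.16452·0.00139583)/(19.6465)] = 2.078·0.819487 = 1.70289 g/L.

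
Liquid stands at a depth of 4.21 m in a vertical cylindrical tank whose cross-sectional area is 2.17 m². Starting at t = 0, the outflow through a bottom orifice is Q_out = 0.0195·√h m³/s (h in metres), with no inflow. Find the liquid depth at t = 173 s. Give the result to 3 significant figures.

A dh/dt = −Q_out = −0.0195 √h.
∫ h^(−1/2) dh = −(0.0195/A) ∫ dt, giving 2√h = 2√h₀ − (0.0195/A) t.
√h = √4.21 − 0.0195·173/(2·2.17) = 2.0518 − 0.77730 = 1.2745.
h = 1.2745² = 1.6244 m.

1.62 m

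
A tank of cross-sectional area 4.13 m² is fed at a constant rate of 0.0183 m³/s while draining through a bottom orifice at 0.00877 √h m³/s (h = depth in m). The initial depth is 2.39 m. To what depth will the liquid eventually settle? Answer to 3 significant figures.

4.35 m

A dh/dt = Q_in − 0.00877 √h. Steady state requires inflow = outflow:
Q_in = 0.00877 √h_ss ⇒ √h_ss = 0.0183/0.00877 = 2.0867.
h_ss = 2.0867² = 4.3541 m. (Since h₀ = 2.39 m < h_ss, the level will rise toward this value.)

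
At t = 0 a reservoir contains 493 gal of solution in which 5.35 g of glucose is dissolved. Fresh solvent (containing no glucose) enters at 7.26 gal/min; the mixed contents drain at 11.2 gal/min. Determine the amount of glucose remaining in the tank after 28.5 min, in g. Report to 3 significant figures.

Let m(t) be the amount of glucose. Volume: V(t) = V₀ + (Q_in − Q_out) t = 493 − 3.9400 t; V(28.5) = 380.71 gal.
Species balance (pure solvent in): dm/dt = −Q_out · m/V(t).
Separate: dm/m = −Q_out dt/V(t) ⇒ ln(m/m₀) = −(Q_out/(Q_in−Q_out)) ln(V/V₀).
m = m₀ (V₀/V)^(Q_out/(Q_in−Q_out)) = 5.35 × (493/380.71)^(-2.8426) = 2.5660 g.

2.57 g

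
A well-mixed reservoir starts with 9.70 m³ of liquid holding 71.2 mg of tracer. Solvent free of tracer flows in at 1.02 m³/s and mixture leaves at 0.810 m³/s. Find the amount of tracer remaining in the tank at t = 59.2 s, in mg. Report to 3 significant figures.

Total volume: dV/dt = Q_in − Q_out = 0.21000 m³/s, so V(t) = 9.70 + 0.21000 t and V(59.2) = 22.132 m³.
Solute balance: dm/dt = 0 − Q_out C = −Q_out m/V(t).
Separate: dm/m = −Q_out dt/V(t) ⇒ ln(m/m₀) = −(Q_out/(Q_in−Q_out)) ln(V/V₀).
m = m₀ (V₀/V)^(Q_out/(Q_in−Q_out)) = 71.2 × (9.70/22.132)^(3.8571) = 2.9557 mg.

2.96 mg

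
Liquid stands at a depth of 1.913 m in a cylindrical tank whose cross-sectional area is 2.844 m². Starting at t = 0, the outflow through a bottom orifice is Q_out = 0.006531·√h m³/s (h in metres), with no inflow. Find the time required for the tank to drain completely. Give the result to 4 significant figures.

1205 s

A dh/dt = −Q_out = −0.006531 √h.
This is separable: 2 d(√h)/dt = −0.006531/A, so √h = √h₀ − (0.006531/(2A)) t.
Tank is empty when √h = 0: t_empty = 2A√h₀/0.006531.
t_empty = 2·2.844·√1.913/0.006531 = 5.68800·1.38311/0.006531 = 1204.58 s.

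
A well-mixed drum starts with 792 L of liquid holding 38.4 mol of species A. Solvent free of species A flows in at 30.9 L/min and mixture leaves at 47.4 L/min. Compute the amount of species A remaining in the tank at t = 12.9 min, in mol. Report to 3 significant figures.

Total volume: dV/dt = Q_in − Q_out = -16.500 L/min, so V(t) = 792 − 16.500 t and V(12.9) = 579.15 L.
Solute balance: dm/dt = 0 − Q_out C = −Q_out m/V(t).
dm/m = −Q_out dt/(V₀ − 16.500 t); integrating gives ln(m/m₀) = −(Q_out/(Q_in−Q_out)) ln(V/V₀).
m = m₀ (V₀/V)^(Q_out/(Q_in−Q_out)) = 38.4 × (792/579.15)^(-2.8727) = 15.625 mol.

15.6 mol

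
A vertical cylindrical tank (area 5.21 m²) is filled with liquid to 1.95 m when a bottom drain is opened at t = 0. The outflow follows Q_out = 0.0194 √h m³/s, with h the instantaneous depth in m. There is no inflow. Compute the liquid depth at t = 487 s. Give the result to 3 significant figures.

0.240 m

With no inflow, A dh/dt = −0.0194 √h.
∫ h^(−1/2) dh = −(0.0194/A) ∫ dt, giving 2√h = 2√h₀ − (0.0194/A) t.
√h = √1.95 − 0.0194·487/(2·5.21) = 1.3964 − 0.90670 = 0.48973.
h = 0.48973² = 0.23983 m.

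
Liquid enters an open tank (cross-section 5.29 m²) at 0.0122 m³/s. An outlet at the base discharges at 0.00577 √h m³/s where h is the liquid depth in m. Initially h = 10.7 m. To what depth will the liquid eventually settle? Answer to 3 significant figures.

A dh/dt = Q_in − 0.00577 √h. Steady state requires inflow = outflow:
Q_in = 0.00577 √h_ss ⇒ √h_ss = 0.0122/0.00577 = 2.1144.
h_ss = 2.1144² = 4.4706 m. (Since h₀ = 10.7 m > h_ss, the level will fall toward this value.)

4.47 m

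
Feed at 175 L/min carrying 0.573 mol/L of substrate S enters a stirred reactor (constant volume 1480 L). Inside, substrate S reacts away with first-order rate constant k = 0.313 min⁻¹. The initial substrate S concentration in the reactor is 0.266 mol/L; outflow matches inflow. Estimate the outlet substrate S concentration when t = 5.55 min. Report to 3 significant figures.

Species balance: V dC/dt = Q C_in − Q C − k V C.
dC/dt = (Q/V) C_in − (Q/V + k) C; effective rate a = Q/V + k = 0.11824 + 0.313 = 0.43124 min⁻¹.
C_ss = Q C_in/(Q + kV) = 0.15711 mol/L; C(t) = C_ss + (C₀ − C_ss) e^(−a t).
C(5.55) = 0.15711 + (0.10889)·e^(−0.43124·5.55) = 0.15711 + (0.10889)·0.091319 = 0.16706 mol/L.

0.167 mol/L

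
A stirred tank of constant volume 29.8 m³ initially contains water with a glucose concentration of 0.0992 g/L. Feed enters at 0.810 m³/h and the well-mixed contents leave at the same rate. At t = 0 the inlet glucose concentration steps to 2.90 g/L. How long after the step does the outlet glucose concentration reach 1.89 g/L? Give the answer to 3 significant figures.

37.5 h

Accumulation = in − out for the solute gives V dC/dt = Q(C_in − C), so τ = V/Q = 36.790 h.
C(t) = C_in + (C₀ − C_in) e^(−t/τ). Set C = 1.89 and solve for t:
e^(−t/τ) = (C − C_in)/(C₀ − C_in) = (1.89 − 2.90)/(0.0992 − 2.90) = 0.36061
t = −τ ln(…) = 36.790 × 1.0200 = 37.524 h.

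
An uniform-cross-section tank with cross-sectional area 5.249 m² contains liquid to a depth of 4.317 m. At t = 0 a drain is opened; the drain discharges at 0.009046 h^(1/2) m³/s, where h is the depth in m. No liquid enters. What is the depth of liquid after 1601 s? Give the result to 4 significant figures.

0.4875 m

With no inflow, A dh/dt = −0.009046 √h.
∫ h^(−1/2) dh = −(0.009046/A) ∫ dt, giving 2√h = 2√h₀ − (0.009046/A) t.
√h = √4.317 − 0.009046·1601/(2·5.249) = 2.07774 − 1.37956 = 0.698177.
h = 0.698177² = 0.487451 m.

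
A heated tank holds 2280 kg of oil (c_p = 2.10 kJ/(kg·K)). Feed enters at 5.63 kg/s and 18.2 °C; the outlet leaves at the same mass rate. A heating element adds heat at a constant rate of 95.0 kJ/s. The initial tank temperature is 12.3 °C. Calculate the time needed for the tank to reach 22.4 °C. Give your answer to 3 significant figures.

M c_p dT/dt = ṁ c_p (T_in − T) + Q̇.
τ = M/ṁ = 404.97 s; T_ss = T_in + Q̇/(ṁ c_p) = 26.235 °C.
T(t) = T_ss + (T₀ − T_ss) e^(−t/τ). Set T = 22.4:
e^(−t/τ) = (22.4 − 26.235)/(12.3 − 26.235) = 0.27522
t = −404.97 · ln(0.27522) = 522.50 s.

522 s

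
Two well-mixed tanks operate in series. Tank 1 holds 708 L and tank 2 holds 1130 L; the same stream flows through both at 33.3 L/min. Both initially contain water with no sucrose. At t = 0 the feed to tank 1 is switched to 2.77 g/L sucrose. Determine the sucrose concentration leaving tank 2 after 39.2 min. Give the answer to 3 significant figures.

Species balance on tank i: dCᵢ/dt = (Cᵢ₋₁ − Cᵢ)/τᵢ with τᵢ = Vᵢ/Q.
τ₁ = 708/33.3 = 21.261 min; τ₂ = 1130/33.3 = 33.934 min.
Tank 1: C₁ = C_in(1 − e^(−t/τ₁)). Tank 2 (τ₁ ≠ τ₂): C₂ = C_in[1 − (τ₁ e^(−t/τ₁) − τ₂ e^(−t/τ₂))/(τ₁ − τ₂)].
At t = 39.2: e^(−t/τ₁) = 0.15823, e^(−t/τ₂) = 0.31500.
C₂ = 2.77·[1 − (21.261·0.15823 − 33.934·0.31500)/(-12.673)] = 2.77·0.42198 = 1.1689 g/L.

1.17 g/L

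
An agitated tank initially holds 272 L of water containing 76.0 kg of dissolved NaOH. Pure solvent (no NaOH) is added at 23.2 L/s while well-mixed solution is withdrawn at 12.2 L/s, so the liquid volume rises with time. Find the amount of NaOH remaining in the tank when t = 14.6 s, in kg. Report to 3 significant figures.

45.4 kg

Total volume: dV/dt = Q_in − Q_out = 11.000 L/s, so V(t) = 272 + 11.000 t and V(14.6) = 432.60 L.
No NaOH enters, so dm/dt = −Q_out · (m/V).
Separate: dm/m = −Q_out dt/V(t) ⇒ ln(m/m₀) = −(Q_out/(Q_in−Q_out)) ln(V/V₀).
m = m₀ (V₀/V)^(Q_out/(Q_in−Q_out)) = 76.0 × (272/432.60)^(1.1091) = 45.427 kg.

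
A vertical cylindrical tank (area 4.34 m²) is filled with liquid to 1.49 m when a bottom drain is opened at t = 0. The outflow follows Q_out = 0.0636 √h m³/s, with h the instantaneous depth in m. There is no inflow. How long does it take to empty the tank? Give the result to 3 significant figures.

167 s

With no inflow, A dh/dt = −0.0636 √h.
∫ h^(−1/2) dh = −(0.0636/A) ∫ dt, giving 2√h = 2√h₀ − (0.0636/A) t.
Tank is empty when √h = 0: t_empty = 2A√h₀/0.0636.
t_empty = 2·4.34·√1.49/0.0636 = 8.6800·1.2207/0.0636 = 166.59 s.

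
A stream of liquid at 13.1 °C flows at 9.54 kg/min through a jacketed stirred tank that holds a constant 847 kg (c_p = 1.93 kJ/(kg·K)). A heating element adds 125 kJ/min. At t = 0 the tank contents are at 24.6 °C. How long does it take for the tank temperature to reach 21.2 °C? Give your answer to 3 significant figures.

114 min

M c_p dT/dt = ṁ c_p (T_in − T) + Q̇.
τ = M/ṁ = 88.784 min; T_ss = T_in + Q̇/(ṁ c_p) = 19.889 °C.
T(t) = T_ss + (T₀ − T_ss) e^(−t/τ). Set T = 21.2:
e^(−t/τ) = (21.2 − 19.889)/(24.6 − 19.889) = 0.27829
t = −88.784 · ln(0.27829) = 113.56 min.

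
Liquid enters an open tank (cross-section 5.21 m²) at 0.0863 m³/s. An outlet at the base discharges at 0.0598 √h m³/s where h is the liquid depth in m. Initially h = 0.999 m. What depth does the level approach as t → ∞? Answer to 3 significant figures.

2.08 m

A dh/dt = Q_in − 0.0598 √h. Steady state requires inflow = outflow:
Q_in = 0.0598 √h_ss ⇒ √h_ss = 0.0863/0.0598 = 1.4431.
h_ss = 1.4431² = 2.0827 m. (Since h₀ = 0.999 m < h_ss, the level will rise toward this value.)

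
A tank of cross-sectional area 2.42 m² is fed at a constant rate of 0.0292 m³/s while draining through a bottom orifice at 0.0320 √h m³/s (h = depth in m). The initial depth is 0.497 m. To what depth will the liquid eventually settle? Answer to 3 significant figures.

Mass balance (ρ constant): A dh/dt = Q_in − 0.0320 √h. At steady state dh/dt = 0:
Q_in = 0.0320 √h_ss ⇒ √h_ss = 0.0292/0.0320 = 0.91250.
h_ss = 0.91250² = 0.83266 m. (Since h₀ = 0.497 m < h_ss, the level will rise toward this value.)

0.833 m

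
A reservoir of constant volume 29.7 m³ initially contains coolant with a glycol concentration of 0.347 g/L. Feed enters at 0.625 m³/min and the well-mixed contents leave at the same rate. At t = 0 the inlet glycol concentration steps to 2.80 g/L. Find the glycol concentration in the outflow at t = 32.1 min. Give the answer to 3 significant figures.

Species balance on the tank: V dC/dt = Q(C_in − C).
Time constant τ = V/Q = 29.7/0.625 = 47.520 min.
Integrating: C(t) = C_in + (C₀ − C_in) e^(−t/τ).
C(32.1) = 2.80 + (0.347 − 2.80)·e^(−32.1/47.520) = 2.80 + (-2.4530)·0.50890 = 1.5517 g/L.

1.55 g/L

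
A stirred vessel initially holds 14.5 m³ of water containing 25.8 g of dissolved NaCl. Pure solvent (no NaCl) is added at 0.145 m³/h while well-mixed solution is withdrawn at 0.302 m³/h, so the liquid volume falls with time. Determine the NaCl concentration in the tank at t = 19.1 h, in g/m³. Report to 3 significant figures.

Let m(t) be the amount of NaCl. Volume: V(t) = V₀ + (Q_in − Q_out) t = 14.5 − 0.15700 t; V(19.1) = 11.501 m³.
Solute balance: dm/dt = 0 − Q_out C = −Q_out m/V(t).
Separate: dm/m = −Q_out dt/V(t) ⇒ ln(m/m₀) = −(Q_out/(Q_in−Q_out)) ln(V/V₀).
m = m₀ (V₀/V)^(Q_out/(Q_in−Q_out)) = 25.8 × (14.5/11.501)^(-1.9236) = 16.522 g.
C = m/V = 16.522/11.501 = 1.4366 g/m³.

1.44 g/m³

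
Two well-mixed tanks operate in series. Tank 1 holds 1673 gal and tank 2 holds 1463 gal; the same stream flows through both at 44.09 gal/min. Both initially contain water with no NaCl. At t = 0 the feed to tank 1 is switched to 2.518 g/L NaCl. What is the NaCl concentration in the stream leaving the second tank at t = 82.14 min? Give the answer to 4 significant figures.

1.691 g/L

Time constants: τᵢ = Vᵢ/Q for each well-mixed tank.
τ₁ = 1673/44.09 = 37.9451 min; τ₂ = 1463/44.09 = 33.1821 min.
Tank 1: C₁ = C_in(1 − e^(−t/τ₁)). Tank 2 (τ₁ ≠ τ₂): C₂ = C_in[1 − (τ₁ e^(−t/τ₁) − τ₂ e^(−t/τ₂))/(τ₁ − τ₂)].
At t = 82.14: e^(−t/τ₁) = 0.114784, e^(−t/τ₂) = 0.0841269.
C₂ = 2.518·[1 − (37.9451·0.114784 − 33.1821·0.0841269)/(4.76298)] = 2.518·0.671640 = 1.69119 g/L.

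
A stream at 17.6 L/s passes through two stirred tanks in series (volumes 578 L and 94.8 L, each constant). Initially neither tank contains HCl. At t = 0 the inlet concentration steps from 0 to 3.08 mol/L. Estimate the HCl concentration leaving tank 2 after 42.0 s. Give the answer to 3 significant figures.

2.05 mol/L

Time constants: τᵢ = Vᵢ/Q for each well-mixed tank.
τ₁ = 578/17.6 = 32.841 s; τ₂ = 94.8/17.6 = 5.3864 s.
Solving the cascade with C₁(0)=C₂(0)=0 gives C₂(t) = C_in[1 − (τ₁ e^(−t/τ₁) − τ₂ e^(−t/τ₂))/(τ₁ − τ₂)].
At t = 42.0: e^(−t/τ₁) = 0.27835, e^(−t/τ₂) = 0.00041077.
C₂ = 3.08·[1 − (32.841·0.27835 − 5.3864·0.00041077)/(27.455)] = 3.08·0.66713 = 2.0547 mol/L.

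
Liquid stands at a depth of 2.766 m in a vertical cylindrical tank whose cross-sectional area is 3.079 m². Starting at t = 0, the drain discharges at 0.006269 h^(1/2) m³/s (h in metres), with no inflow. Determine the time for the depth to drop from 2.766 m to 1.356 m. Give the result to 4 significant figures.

A dh/dt = −Q_out = −0.006269 √h.
Separate and integrate: 2(√h − √h₀) = −(0.006269/A) t.
t = 2A(√h₀ − √h)/0.006269 = 2·3.079·(√2.766 − √1.356)/0.006269
  = 6.15800 × (1.66313 − 1.16447) / 0.006269 = 489.826 s.

489.8 s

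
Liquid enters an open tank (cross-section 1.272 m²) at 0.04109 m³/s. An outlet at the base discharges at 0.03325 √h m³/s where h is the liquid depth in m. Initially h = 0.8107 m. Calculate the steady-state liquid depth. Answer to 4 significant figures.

Level balance: A dh/dt = 0.04109 − 0.03325 √h. Setting dh/dt = 0:
Q_in = 0.03325 √h_ss ⇒ √h_ss = 0.04109/0.03325 = 1.23579.
h_ss = 1.23579² = 1.52718 m. (Since h₀ = 0.8107 m < h_ss, the level will rise toward this value.)

1.527 m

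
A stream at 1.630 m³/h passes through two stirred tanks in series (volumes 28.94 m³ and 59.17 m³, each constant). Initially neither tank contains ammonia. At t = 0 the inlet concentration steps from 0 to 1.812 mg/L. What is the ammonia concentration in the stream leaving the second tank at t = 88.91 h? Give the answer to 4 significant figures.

Species balance on tank i: dCᵢ/dt = (Cᵢ₋₁ − Cᵢ)/τᵢ with τᵢ = Vᵢ/Q.
τ₁ = 28.94/1.630 = 17.7546 h; τ₂ = 59.17/1.630 = 36.3006 h.
Tank 1: C₁ = C_in(1 − e^(−t/τ₁)). Tank 2 (τ₁ ≠ τ₂): C₂ = C_in[1 − (τ₁ e^(−t/τ₁) − τ₂ e^(−t/τ₂))/(τ₁ − τ₂)].
At t = 88.91: e^(−t/τ₁) = 0.00668616, e^(−t/τ₂) = 0.0863566.
C₂ = 1.812·[1 − (17.7546·0.00668616 − 36.3006·0.0863566)/(-18.5460)] = 1.812·0.837373 = 1.51732 mg/L.

1.517 mg/L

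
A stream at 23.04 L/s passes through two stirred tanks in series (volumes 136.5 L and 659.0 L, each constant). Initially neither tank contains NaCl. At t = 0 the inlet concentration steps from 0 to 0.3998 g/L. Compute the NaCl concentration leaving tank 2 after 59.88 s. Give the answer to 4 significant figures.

0.3377 g/L

Time constants: τᵢ = Vᵢ/Q for each well-mixed tank.
τ₁ = 136.5/23.04 = 5.92448 s; τ₂ = 659.0/23.04 = 28.6024 s.
Solving the cascade with C₁(0)=C₂(0)=0 gives C₂(t) = C_in[1 − (τ₁ e^(−t/τ₁) − τ₂ e^(−t/τ₂))/(τ₁ − τ₂)].
At t = 59.88: e^(−t/τ₁) = 4.07841e-05, e^(−t/τ₂) = 0.123251.
C₂ = 0.3998·[1 − (5.92448·4.07841e-05 − 28.6024·0.123251)/(-22.6780)] = 0.3998·0.844560 = 0.337655 g/L.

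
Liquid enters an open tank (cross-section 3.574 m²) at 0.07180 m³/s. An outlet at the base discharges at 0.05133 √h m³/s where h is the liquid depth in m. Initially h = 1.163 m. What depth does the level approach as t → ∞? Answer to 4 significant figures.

1.957 m

A dh/dt = Q_in − 0.05133 √h. Steady state requires inflow = outflow:
Q_in = 0.05133 √h_ss ⇒ √h_ss = 0.07180/0.05133 = 1.39879.
h_ss = 1.39879² = 1.95662 m. (Since h₀ = 1.163 m < h_ss, the level will rise toward this value.)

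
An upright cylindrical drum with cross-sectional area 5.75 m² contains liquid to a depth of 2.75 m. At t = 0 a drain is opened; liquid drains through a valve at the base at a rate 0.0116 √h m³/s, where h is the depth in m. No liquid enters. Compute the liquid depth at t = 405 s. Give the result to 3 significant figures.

Accumulation of liquid (constant cross-section A): A dh/dt = −0.0116 √h.
Separate and integrate: 2(√h − √h₀) = −(0.0116/A) t.
√h = √2.75 − 0.0116·405/(2·5.75) = 1.6583 − 0.40852 = 1.2498.
h = 1.2498² = 1.5620 m.

1.56 m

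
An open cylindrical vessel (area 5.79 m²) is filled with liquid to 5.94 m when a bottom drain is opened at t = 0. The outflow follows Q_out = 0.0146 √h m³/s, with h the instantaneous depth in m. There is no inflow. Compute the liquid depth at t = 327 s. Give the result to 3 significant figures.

4.10 m

A dh/dt = −Q_out = −0.0146 √h.
∫ h^(−1/2) dh = −(0.0146/A) ∫ dt, giving 2√h = 2√h₀ − (0.0146/A) t.
√h = √5.94 − 0.0146·327/(2·5.79) = 2.4372 − 0.41228 = 2.0249.
h = 2.0249² = 4.1003 m.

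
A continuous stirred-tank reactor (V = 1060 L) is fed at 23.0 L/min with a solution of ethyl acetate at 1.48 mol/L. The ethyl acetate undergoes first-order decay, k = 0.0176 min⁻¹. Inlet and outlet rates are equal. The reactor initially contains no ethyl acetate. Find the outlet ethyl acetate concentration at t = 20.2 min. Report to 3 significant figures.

0.448 mol/L

V dC/dt = Q(C_in − C) − k V C.
This is linear with rate a = Q/V + k = 0.039298 min⁻¹.
C_ss = Q C_in/(Q + kV) = 0.81717 mol/L; C(t) = C_ss + (C₀ − C_ss) e^(−a t).
C(20.2) = 0.81717 + (-0.81717)·e^(−0.039298·20.2) = 0.81717 + (-0.81717)·0.45211 = 0.44772 mol/L.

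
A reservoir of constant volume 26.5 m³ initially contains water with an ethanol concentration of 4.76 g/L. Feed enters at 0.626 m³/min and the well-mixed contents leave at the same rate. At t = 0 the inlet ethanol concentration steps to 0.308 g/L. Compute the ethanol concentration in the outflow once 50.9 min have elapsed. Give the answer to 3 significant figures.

1.65 g/L

Unsteady species balance (constant V, well mixed): V dC/dt = Q(C_in − C).
Time constant τ = V/Q = 26.5/0.626 = 42.332 min.
Integrating: C(t) = C_in + (C₀ − C_in) e^(−t/τ).
C(50.9) = 0.308 + (4.76 − 0.308)·e^(−50.9/42.332) = 0.308 + (4.4520)·0.30047 = 1.6457 g/L.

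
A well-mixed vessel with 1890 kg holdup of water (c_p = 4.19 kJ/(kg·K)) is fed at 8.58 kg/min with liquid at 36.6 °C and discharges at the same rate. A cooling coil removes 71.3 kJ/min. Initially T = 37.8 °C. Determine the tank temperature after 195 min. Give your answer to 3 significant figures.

35.9 °C

Energy balance: M c_p dT/dt = ṁ c_p (T_in − T) − 71.3.
Rearrange: dT/dt = (T_ss − T)/τ with τ = M/ṁ = 220.28 min and T_ss = T_in − Q̇/(ṁ c_p) = 34.617 °C.
T approaches T_ss exponentially: T(t) = T_ss + (T₀ − T_ss) e^(−t/τ).
T(195) = 34.617 + (3.1833)·e^(−195/220.28) = 34.617 + (3.1833)·0.41262 = 35.930 °C.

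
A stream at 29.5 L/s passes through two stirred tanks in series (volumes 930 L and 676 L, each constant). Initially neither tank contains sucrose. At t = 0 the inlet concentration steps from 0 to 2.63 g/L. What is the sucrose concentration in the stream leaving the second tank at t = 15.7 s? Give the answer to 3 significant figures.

Time constants: τᵢ = Vᵢ/Q for each well-mixed tank.
τ₁ = 930/29.5 = 31.525 s; τ₂ = 676/29.5 = 22.915 s.
Tank 1: C₁ = C_in(1 − e^(−t/τ₁)). Tank 2 (τ₁ ≠ τ₂): C₂ = C_in[1 − (τ₁ e^(−t/τ₁) − τ₂ e^(−t/τ₂))/(τ₁ − τ₂)].
At t = 15.7: e^(−t/τ₁) = 0.60774, e^(−t/τ₂) = 0.50402.
C₂ = 2.63·[1 − (31.525·0.60774 − 22.915·0.50402)/(8.6102)] = 2.63·0.11623 = 0.30569 g/L.

0.306 g/L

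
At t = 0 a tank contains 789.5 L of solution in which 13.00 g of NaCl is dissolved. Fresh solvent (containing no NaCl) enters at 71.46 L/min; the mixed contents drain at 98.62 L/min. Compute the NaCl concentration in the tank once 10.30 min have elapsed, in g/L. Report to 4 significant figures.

0.005208 g/L

Total volume: dV/dt = Q_in − Q_out = -27.1600 L/min, so V(t) = 789.5 − 27.1600 t and V(10.30) = 509.752 L.
Solute balance: dm/dt = 0 − Q_out C = −Q_out m/V(t).
Separate: dm/m = −Q_out dt/V(t) ⇒ ln(m/m₀) = −(Q_out/(Q_in−Q_out)) ln(V/V₀).
m = m₀ (V₀/V)^(Q_out/(Q_in−Q_out)) = 13.00 × (789.5/509.752)^(-3.63108) = 2.65500 g.
C = m/V = 2.65500/509.752 = 0.00520841 g/L.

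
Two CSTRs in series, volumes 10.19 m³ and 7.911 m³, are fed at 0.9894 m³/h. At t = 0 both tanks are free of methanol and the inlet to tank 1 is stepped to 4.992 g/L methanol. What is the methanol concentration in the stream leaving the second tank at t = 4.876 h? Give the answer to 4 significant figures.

Each tank obeys Vᵢ dCᵢ/dt = Q(Cᵢ₋₁ − Cᵢ), so τᵢ = Vᵢ/Q.
τ₁ = 10.19/0.9894 = 10.2992 h; τ₂ = 7.911/0.9894 = 7.99576 h.
Tank 1: C₁ = C_in(1 − e^(−t/τ₁)). Tank 2 (τ₁ ≠ τ₂): C₂ = C_in[1 − (τ₁ e^(−t/τ₁) − τ₂ e^(−t/τ₂))/(τ₁ − τ₂)].
At t = 4.876: e^(−t/τ₁) = 0.622858, e^(−t/τ₂) = 0.543447.
C₂ = 4.992·[1 − (10.2992·0.622858 − 7.99576·0.543447)/(2.30342)] = 4.992·0.101483 = 0.506605 g/L.

0.5066 g/L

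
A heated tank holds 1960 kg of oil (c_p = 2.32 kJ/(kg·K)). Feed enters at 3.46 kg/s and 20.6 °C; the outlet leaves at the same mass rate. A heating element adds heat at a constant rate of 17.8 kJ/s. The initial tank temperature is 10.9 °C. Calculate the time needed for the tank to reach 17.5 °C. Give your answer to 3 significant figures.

457 s

M c_p dT/dt = ṁ c_p (T_in − T) + Q̇.
τ = M/ṁ = 566.47 s; T_ss = T_in + Q̇/(ṁ c_p) = 22.817 °C.
T(t) = T_ss + (T₀ − T_ss) e^(−t/τ). Set T = 17.5:
e^(−t/τ) = (17.5 − 22.817)/(10.9 − 22.817) = 0.44619
t = −566.47 · ln(0.44619) = 457.15 s.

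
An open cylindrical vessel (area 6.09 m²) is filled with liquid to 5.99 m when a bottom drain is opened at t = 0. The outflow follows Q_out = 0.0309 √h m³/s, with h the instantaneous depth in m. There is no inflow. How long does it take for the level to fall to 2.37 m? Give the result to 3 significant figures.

Volume balance on the tank: A dh/dt = −0.0309 √h.
This is separable: 2 d(√h)/dt = −0.0309/A, so √h = √h₀ − (0.0309/(2A)) t.
t = 2A(√h₀ − √h)/0.0309 = 2·6.09·(√5.99 − √2.37)/0.0309
  = 12.180 × (2.4474 − 1.5395) / 0.0309 = 357.90 s.

358 s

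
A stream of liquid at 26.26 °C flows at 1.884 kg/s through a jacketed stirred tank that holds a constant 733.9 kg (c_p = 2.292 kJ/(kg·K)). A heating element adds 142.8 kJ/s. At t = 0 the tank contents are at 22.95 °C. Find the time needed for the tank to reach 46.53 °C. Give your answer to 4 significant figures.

Unsteady energy balance on the tank contents: M c_p dT/dt = ṁ c_p (T_in − T) + 142.8.
τ = M/ṁ = 389.544 s; T_ss = T_in + Q̇/(ṁ c_p) = 59.3299 °C.
T(t) = T_ss + (T₀ − T_ss) e^(−t/τ). Set T = 46.53:
e^(−t/τ) = (46.53 − 59.3299)/(22.95 − 59.3299) = 0.351840
t = −389.544 · ln(0.351840) = 406.909 s.

406.9 s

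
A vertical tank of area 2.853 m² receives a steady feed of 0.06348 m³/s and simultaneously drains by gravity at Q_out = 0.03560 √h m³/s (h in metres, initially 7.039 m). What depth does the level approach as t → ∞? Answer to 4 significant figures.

3.180 m

A dh/dt = Q_in − 0.03560 √h. Steady state requires inflow = outflow:
Q_in = 0.03560 √h_ss ⇒ √h_ss = 0.06348/0.03560 = 1.78315.
h_ss = 1.78315² = 3.17961 m. (Since h₀ = 7.039 m > h_ss, the level will fall toward this value.)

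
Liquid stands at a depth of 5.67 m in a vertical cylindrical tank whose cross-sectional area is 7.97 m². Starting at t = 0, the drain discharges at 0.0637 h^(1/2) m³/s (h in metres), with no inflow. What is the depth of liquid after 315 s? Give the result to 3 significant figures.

1.26 m

A dh/dt = −Q_out = −0.0637 √h.
This is separable: 2 d(√h)/dt = −0.0637/A, so √h = √h₀ − (0.0637/(2A)) t.
√h = √5.67 − 0.0637·315/(2·7.97) = 2.3812 − 1.2588 = 1.1224.
h = 1.1224² = 1.2597 m.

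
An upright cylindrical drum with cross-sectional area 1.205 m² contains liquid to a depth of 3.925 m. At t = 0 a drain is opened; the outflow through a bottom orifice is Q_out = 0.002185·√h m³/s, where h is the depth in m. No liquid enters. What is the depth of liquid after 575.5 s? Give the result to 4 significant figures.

2.130 m

With no inflow, A dh/dt = −0.002185 √h.
This is separable: 2 d(√h)/dt = −0.002185/A, so √h = √h₀ − (0.002185/(2A)) t.
√h = √3.925 − 0.002185·575.5/(2·1.205) = 1.98116 − 0.521771 = 1.45939.
h = 1.45939² = 2.12982 m.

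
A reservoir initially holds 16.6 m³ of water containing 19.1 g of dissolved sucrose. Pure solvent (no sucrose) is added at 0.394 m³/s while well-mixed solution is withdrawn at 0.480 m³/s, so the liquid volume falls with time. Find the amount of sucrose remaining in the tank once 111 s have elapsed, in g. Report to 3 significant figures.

Let m(t) be the amount of sucrose. Volume: V(t) = V₀ + (Q_in − Q_out) t = 16.6 − 0.086000 t; V(111) = 7.0540 m³.
No sucrose enters, so dm/dt = −Q_out · (m/V).
dm/m = −Q_out dt/(V₀ − 0.086000 t); integrating gives ln(m/m₀) = −(Q_out/(Q_in−Q_out)) ln(V/V₀).
m = m₀ (V₀/V)^(Q_out/(Q_in−Q_out)) = 19.1 × (16.6/7.0540)^(-5.5814) = 0.16091 g.

0.161 g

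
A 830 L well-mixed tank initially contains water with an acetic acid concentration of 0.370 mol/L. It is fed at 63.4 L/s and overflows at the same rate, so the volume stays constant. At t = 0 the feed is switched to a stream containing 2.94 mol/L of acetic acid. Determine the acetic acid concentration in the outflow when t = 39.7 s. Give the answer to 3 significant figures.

2.82 mol/L

Unsteady species balance (constant V, well mixed): V dC/dt = Q(C_in − C).
Time constant τ = V/Q = 830/63.4 = 13.091 s.
C approaches C_in exponentially: C(t) = C_in + (C₀ − C_in) e^(−t/τ).
C(39.7) = 2.94 + (0.370 − 2.94)·e^(−39.7/13.091) = 2.94 + (-2.5700)·0.048195 = 2.8161 mol/L.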